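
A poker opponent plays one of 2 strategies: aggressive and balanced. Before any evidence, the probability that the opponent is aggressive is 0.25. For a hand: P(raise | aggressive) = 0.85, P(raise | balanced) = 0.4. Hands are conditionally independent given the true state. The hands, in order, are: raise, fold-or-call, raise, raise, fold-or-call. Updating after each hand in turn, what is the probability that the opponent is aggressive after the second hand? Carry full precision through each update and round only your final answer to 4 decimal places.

0.1504

After 'raise': P(aggressive) = 0.85·0.2500 / (0.85·0.2500 + 0.4·0.7500) ≈ 0.4146
After 'fold-or-call': P(aggressive) = 0.15·0.4146 / (0.15·0.4146 + 0.6·0.5854) ≈ 0.1504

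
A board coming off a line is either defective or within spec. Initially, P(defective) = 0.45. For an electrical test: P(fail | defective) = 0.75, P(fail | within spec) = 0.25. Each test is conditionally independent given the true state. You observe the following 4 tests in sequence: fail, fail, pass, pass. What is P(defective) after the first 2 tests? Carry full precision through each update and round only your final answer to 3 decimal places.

0.880

After 'fail': P(defective) = 0.75·0.4500 / (0.75·0.4500 + 0.25·0.5500) ≈ 0.7105
After 'fail': P(defective) = 0.75·0.7105 / (0.75·0.7105 + 0.25·0.2895) ≈ 0.8804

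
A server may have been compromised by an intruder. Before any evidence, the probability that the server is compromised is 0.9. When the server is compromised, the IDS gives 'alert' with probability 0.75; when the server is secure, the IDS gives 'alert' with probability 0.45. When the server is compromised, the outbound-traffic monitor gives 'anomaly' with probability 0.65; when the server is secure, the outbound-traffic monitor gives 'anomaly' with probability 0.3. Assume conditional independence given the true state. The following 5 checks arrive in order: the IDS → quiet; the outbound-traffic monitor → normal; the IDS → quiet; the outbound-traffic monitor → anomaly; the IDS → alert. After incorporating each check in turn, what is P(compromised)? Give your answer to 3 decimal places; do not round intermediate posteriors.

0.771

After the IDS='quiet': P(compromised) = 0.25·0.9000 / (0.25·0.9000 + 0.55·0.1000) ≈ 0.8036
After the outbound-traffic monitor='normal': P(compromised) = 0.35·0.8036 / (0.35·0.8036 + 0.7·0.1964) ≈ 0.6716
After the IDS='quiet': P(compromised) = 0.25·0.6716 / (0.25·0.6716 + 0.55·0.3284) ≈ 0.4818
After the outbound-traffic monitor='anomaly': P(compromised) = 0.65·0.4818 / (0.65·0.4818 + 0.3·0.5182) ≈ 0.6683
After the IDS='alert': P(compromised) = 0.75·0.6683 / (0.75·0.6683 + 0.45·0.3317) ≈ 0.7705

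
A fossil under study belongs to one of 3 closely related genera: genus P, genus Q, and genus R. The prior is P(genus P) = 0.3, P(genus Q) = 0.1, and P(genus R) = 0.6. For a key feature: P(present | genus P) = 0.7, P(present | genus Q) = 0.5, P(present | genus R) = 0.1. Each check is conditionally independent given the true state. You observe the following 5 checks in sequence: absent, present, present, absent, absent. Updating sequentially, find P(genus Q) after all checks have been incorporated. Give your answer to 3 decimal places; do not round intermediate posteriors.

After 'absent': normaliser = 0.3·0.3000 + 0.5·0.1000 + 0.9·0.6000; P(genus P) ≈ 0.1324, P(genus Q) ≈ 0.0735, P(genus R) ≈ 0.7941
After 'present': normaliser = 0.7·0.1324 + 0.5·0.0735 + 0.1·0.7941; P(genus P) ≈ 0.4437, P(genus Q) ≈ 0.1761, P(genus R) ≈ 0.3803
After 'present': normaliser = 0.7·0.4437 + 0.5·0.1761 + 0.1·0.3803; P(genus P) ≈ 0.7113, P(genus Q) ≈ 0.2016, P(genus R) ≈ 0.0871
After 'absent': normaliser = 0.3·0.7113 + 0.5·0.2016 + 0.9·0.0871; P(genus P) ≈ 0.5435, P(genus Q) ≈ 0.2568, P(genus R) ≈ 0.1997
After 'absent': normaliser = 0.3·0.5435 + 0.5·0.2568 + 0.9·0.1997; P(genus P) ≈ 0.3461, P(genus Q) ≈ 0.2725, P(genus R) ≈ 0.3814

0.272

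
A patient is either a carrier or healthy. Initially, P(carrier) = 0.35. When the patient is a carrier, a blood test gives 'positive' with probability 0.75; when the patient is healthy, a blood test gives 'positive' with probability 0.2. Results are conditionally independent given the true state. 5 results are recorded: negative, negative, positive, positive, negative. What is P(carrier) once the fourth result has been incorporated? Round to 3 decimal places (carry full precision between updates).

Apply Bayes' rule sequentially, carrying P(carrier) forward.
After 'negative': P(carrier) = 0.25·0.3500 / (0.25·0.3500 + 0.8·0.6500) ≈ 0.1440
After 'negative': P(carrier) = 0.25·0.1440 / (0.25·0.1440 + 0.8·0.8560) ≈ 0.0500
After 'positive': P(carrier) = 0.75·0.0500 / (0.75·0.0500 + 0.2·0.9500) ≈ 0.1647
After 'positive': P(carrier) = 0.75·0.1647 / (0.75·0.1647 + 0.2·0.8353) ≈ 0.4251

0.425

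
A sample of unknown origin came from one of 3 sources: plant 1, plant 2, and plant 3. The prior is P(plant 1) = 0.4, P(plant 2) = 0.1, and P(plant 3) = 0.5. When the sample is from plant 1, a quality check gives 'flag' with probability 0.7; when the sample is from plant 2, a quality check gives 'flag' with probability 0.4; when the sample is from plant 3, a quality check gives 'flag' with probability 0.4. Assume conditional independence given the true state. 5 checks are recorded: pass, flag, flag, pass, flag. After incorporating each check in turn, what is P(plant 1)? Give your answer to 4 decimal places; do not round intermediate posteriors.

0.4718

Apply Bayes' rule sequentially, carrying P(plant 1) forward.
After 'pass': normaliser = 0.3·0.4000 + 0.6·0.1000 + 0.6·0.5000; P(plant 1) ≈ 0.2500, P(plant 2) ≈ 0.1250, P(plant 3) ≈ 0.6250
After 'flag': normaliser = 0.7·0.2500 + 0.4·0.1250 + 0.4·0.6250; P(plant 1) ≈ 0.3684, P(plant 2) ≈ 0.1053, P(plant 3) ≈ 0.5263
After 'flag': normaliser = 0.7·0.3684 + 0.4·0.1053 + 0.4·0.5263; P(plant 1) ≈ 0.5052, P(plant 2) ≈ 0.0825, P(plant 3) ≈ 0.4124
After 'pass': normaliser = 0.3·0.5052 + 0.6·0.0825 + 0.6·0.4124; P(plant 1) ≈ 0.3379, P(plant 2) ≈ 0.1103, P(plant 3) ≈ 0.5517
After 'flag': normaliser = 0.7·0.3379 + 0.4·0.1103 + 0.4·0.5517; P(plant 1) ≈ 0.4718, P(plant 2) ≈ 0.0880, P(plant 3) ≈ 0.4402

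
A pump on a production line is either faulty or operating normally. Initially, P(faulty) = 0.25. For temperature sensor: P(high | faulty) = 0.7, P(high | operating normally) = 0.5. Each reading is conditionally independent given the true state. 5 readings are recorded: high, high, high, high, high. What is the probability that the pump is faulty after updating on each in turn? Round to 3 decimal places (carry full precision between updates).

Apply Bayes' rule sequentially, carrying P(faulty) forward.
After 'high': P(faulty) = 0.7·0.2500 / (0.7·0.2500 + 0.5·0.7500) ≈ 0.3182
After 'high': P(faulty) = 0.7·0.3182 / (0.7·0.3182 + 0.5·0.6818) ≈ 0.3952
After 'high': P(faulty) = 0.7·0.3952 / (0.7·0.3952 + 0.5·0.6048) ≈ 0.4777
After 'high': P(faulty) = 0.7·0.4777 / (0.7·0.4777 + 0.5·0.5223) ≈ 0.5615
After 'high': P(faulty) = 0.7·0.5615 / (0.7·0.5615 + 0.5·0.4385) ≈ 0.6419

0.642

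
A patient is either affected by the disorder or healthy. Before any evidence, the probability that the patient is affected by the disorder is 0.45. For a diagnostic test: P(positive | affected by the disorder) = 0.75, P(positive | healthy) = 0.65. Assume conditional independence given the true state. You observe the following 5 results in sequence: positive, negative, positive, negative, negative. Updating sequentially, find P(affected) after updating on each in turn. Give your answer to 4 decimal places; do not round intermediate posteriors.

0.2842

After 'positive': P(affected) = 0.75·0.4500 / (0.75·0.4500 + 0.65·0.5500) ≈ 0.4856
After 'negative': P(affected) = 0.25·0.4856 / (0.25·0.4856 + 0.35·0.5144) ≈ 0.4027
After 'positive': P(affected) = 0.75·0.4027 / (0.75·0.4027 + 0.65·0.5973) ≈ 0.4376
After 'negative': P(affected) = 0.25·0.4376 / (0.25·0.4376 + 0.35·0.5624) ≈ 0.3572
After 'negative': P(affected) = 0.25·0.3572 / (0.25·0.3572 + 0.35·0.6428) ≈ 0.2842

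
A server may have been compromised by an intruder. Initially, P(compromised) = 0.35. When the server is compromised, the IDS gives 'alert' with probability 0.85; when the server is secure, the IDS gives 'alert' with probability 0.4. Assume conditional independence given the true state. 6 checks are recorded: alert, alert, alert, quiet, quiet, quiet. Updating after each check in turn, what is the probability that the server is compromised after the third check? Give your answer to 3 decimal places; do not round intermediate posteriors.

After 'alert': P(compromised) = 0.85·0.3500 / (0.85·0.3500 + 0.4·0.6500) ≈ 0.5336
After 'alert': P(compromised) = 0.85·0.5336 / (0.85·0.5336 + 0.4·0.4664) ≈ 0.7086
After 'alert': P(compromised) = 0.85·0.7086 / (0.85·0.7086 + 0.4·0.2914) ≈ 0.8378

0.838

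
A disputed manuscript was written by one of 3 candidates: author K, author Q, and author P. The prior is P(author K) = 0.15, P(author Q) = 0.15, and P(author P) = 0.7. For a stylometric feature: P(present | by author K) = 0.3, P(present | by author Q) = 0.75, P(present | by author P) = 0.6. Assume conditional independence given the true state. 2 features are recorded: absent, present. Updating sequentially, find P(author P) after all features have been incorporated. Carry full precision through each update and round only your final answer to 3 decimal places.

0.738

After 'absent': normaliser = 0.7·0.1500 + 0.25·0.1500 + 0.4·0.7000; P(author K) ≈ 0.2485, P(author Q) ≈ 0.0888, P(author P) ≈ 0.6627
After 'present': normaliser = 0.3·0.2485 + 0.75·0.0888 + 0.6·0.6627; P(author K) ≈ 0.1384, P(author Q) ≈ 0.1236, P(author P) ≈ 0.7381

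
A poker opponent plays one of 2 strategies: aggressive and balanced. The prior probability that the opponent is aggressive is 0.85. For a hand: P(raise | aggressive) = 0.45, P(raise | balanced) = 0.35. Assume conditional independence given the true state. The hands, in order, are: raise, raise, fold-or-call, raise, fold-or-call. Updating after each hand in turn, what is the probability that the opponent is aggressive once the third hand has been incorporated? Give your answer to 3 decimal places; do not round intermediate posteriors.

0.888

Each posterior becomes the prior for the next update.
After 'raise': P(aggressive) = 0.45·0.8500 / (0.45·0.8500 + 0.35·0.1500) ≈ 0.8793
After 'raise': P(aggressive) = 0.45·0.8793 / (0.45·0.8793 + 0.35·0.1207) ≈ 0.9035
After 'fold-or-call': P(aggressive) = 0.55·0.9035 / (0.55·0.9035 + 0.65·0.0965) ≈ 0.8880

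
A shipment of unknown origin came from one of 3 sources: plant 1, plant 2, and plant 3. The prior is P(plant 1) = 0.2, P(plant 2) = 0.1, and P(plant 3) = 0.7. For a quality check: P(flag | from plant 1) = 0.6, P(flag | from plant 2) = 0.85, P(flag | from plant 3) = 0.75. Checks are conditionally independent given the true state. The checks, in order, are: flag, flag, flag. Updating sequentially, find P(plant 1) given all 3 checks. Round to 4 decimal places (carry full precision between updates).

0.1080

After 'flag': normaliser = 0.6·0.2000 + 0.85·0.1000 + 0.75·0.7000; P(plant 1) ≈ 0.1644, P(plant 2) ≈ 0.1164, P(plant 3) ≈ 0.7192
After 'flag': normaliser = 0.6·0.1644 + 0.85·0.1164 + 0.75·0.7192; P(plant 1) ≈ 0.1338, P(plant 2) ≈ 0.1343, P(plant 3) ≈ 0.7319
After 'flag': normaliser = 0.6·0.1338 + 0.85·0.1343 + 0.75·0.7319; P(plant 1) ≈ 0.1080, P(plant 2) ≈ 0.1536, P(plant 3) ≈ 0.7384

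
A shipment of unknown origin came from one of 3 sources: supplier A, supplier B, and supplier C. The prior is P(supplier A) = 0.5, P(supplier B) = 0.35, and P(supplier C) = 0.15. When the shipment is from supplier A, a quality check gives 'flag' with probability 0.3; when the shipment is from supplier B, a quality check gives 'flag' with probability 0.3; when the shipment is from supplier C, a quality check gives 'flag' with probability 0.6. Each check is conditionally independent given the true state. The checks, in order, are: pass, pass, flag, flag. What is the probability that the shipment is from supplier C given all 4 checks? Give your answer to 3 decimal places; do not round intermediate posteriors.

Each posterior becomes the prior for the next update.
After 'pass': normaliser = 0.7·0.5000 + 0.7·0.3500 + 0.4·0.1500; P(supplier A) ≈ 0.5344, P(supplier B) ≈ 0.3740, P(supplier C) ≈ 0.0916
After 'pass': normaliser = 0.7·0.5344 + 0.7·0.3740 + 0.4·0.0916; P(supplier A) ≈ 0.5562, P(supplier B) ≈ 0.3893, P(supplier C) ≈ 0.0545
After 'flag': normaliser = 0.3·0.5562 + 0.3·0.3893 + 0.6·0.0545; P(supplier A) ≈ 0.5274, P(supplier B) ≈ 0.3692, P(supplier C) ≈ 0.1033
After 'flag': normaliser = 0.3·0.5274 + 0.3·0.3692 + 0.6·0.1033; P(supplier A) ≈ 0.4780, P(supplier B) ≈ 0.3346, P(supplier C) ≈ 0.1873

0.187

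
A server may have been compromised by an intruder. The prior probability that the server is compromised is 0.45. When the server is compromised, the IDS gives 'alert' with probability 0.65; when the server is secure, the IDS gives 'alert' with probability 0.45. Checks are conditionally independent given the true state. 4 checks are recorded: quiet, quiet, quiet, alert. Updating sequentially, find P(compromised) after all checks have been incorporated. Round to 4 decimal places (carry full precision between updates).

After 'quiet': P(compromised) = 0.35·0.4500 / (0.35·0.4500 + 0.55·0.5500) ≈ 0.3424
After 'quiet': P(compromised) = 0.35·0.3424 / (0.35·0.3424 + 0.55·0.6576) ≈ 0.2489
After 'quiet': P(compromised) = 0.35·0.2489 / (0.35·0.2489 + 0.55·0.7511) ≈ 0.1741
After 'alert': P(compromised) = 0.65·0.1741 / (0.65·0.1741 + 0.45·0.8259) ≈ 0.2335

0.2335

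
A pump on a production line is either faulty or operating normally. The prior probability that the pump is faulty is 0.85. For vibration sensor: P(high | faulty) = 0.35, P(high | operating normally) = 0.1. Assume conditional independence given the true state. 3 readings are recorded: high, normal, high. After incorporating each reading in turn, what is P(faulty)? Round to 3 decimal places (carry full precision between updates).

0.980

Apply Bayes' rule sequentially, carrying P(faulty) forward.
After 'high': P(faulty) = 0.35·0.8500 / (0.35·0.8500 + 0.1·0.1500) ≈ 0.9520
After 'normal': P(faulty) = 0.65·0.9520 / (0.65·0.9520 + 0.9·0.0480) ≈ 0.9347
After 'high': P(faulty) = 0.35·0.9347 / (0.35·0.9347 + 0.1·0.0653) ≈ 0.9804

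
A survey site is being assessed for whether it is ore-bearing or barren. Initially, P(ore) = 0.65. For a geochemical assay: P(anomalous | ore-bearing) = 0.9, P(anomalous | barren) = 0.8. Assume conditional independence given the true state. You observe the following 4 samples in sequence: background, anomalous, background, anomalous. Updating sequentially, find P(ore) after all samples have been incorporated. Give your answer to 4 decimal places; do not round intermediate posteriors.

0.3701

Each posterior becomes the prior for the next update.
After 'background': P(ore) = 0.1·0.6500 / (0.1·0.6500 + 0.2·0.3500) ≈ 0.4815
After 'anomalous': P(ore) = 0.9·0.4815 / (0.9·0.4815 + 0.8·0.5185) ≈ 0.5109
After 'background': P(ore) = 0.1·0.5109 / (0.1·0.5109 + 0.2·0.4891) ≈ 0.3431
After 'anomalous': P(ore) = 0.9·0.3431 / (0.9·0.3431 + 0.8·0.6569) ≈ 0.3701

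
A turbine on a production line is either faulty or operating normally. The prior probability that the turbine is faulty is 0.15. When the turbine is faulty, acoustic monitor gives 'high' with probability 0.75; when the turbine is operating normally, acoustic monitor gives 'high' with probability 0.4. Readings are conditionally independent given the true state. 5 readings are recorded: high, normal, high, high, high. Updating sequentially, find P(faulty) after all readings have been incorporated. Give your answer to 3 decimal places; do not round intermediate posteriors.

0.476

After 'high': P(faulty) = 0.75·0.1500 / (0.75·0.1500 + 0.4·0.8500) ≈ 0.2486
After 'normal': P(faulty) = 0.25·0.2486 / (0.25·0.2486 + 0.6·0.7514) ≈ 0.1212
After 'high': P(faulty) = 0.75·0.1212 / (0.75·0.1212 + 0.4·0.8788) ≈ 0.2054
After 'high': P(faulty) = 0.75·0.2054 / (0.75·0.2054 + 0.4·0.7946) ≈ 0.3265
After 'high': P(faulty) = 0.75·0.3265 / (0.75·0.3265 + 0.4·0.6735) ≈ 0.4761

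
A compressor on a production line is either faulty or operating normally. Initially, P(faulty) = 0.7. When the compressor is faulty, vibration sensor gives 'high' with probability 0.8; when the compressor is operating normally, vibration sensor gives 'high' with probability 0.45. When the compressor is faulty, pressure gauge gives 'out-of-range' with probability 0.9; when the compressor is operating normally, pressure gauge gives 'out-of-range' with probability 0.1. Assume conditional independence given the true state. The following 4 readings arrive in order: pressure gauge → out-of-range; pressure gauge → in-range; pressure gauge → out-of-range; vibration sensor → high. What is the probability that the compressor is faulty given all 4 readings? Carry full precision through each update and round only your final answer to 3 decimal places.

Apply Bayes' rule sequentially, carrying P(faulty) forward.
After pressure gauge='out-of-range': P(faulty) = 0.9·0.7000 / (0.9·0.7000 + 0.1·0.3000) ≈ 0.9545
After pressure gauge='in-range': P(faulty) = 0.1·0.9545 / (0.1·0.9545 + 0.9·0.0455) ≈ 0.7000
After pressure gauge='out-of-range': P(faulty) = 0.9·0.7000 / (0.9·0.7000 + 0.1·0.3000) ≈ 0.9545
After vibration sensor='high': P(faulty) = 0.8·0.9545 / (0.8·0.9545 + 0.45·0.0455) ≈ 0.9739

0.974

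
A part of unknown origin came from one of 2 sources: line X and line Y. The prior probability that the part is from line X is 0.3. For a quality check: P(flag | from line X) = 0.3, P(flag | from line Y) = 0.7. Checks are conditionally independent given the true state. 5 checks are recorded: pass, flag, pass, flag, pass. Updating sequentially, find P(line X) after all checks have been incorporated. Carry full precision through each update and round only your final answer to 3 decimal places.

0.500

After 'pass': P(line X) = 0.7·0.3000 / (0.7·0.3000 + 0.3·0.7000) ≈ 0.5000
After 'flag': P(line X) = 0.3·0.5000 / (0.3·0.5000 + 0.7·0.5000) ≈ 0.3000
After 'pass': P(line X) = 0.7·0.3000 / (0.7·0.3000 + 0.3·0.7000) ≈ 0.5000
After 'flag': P(line X) = 0.3·0.5000 / (0.3·0.5000 + 0.7·0.5000) ≈ 0.3000
After 'pass': P(line X) = 0.7·0.3000 / (0.7·0.3000 + 0.3·0.7000) ≈ 0.5000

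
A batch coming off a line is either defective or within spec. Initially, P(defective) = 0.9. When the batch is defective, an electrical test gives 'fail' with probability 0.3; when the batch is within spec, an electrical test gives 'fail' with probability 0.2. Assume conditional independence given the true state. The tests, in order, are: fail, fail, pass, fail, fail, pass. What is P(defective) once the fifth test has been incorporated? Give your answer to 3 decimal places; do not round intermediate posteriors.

0.976

After 'fail': P(defective) = 0.3·0.9000 / (0.3·0.9000 + 0.2·0.1000) ≈ 0.9310
After 'fail': P(defective) = 0.3·0.9310 / (0.3·0.9310 + 0.2·0.0690) ≈ 0.9529
After 'pass': P(defective) = 0.7·0.9529 / (0.7·0.9529 + 0.8·0.0471) ≈ 0.9466
After 'fail': P(defective) = 0.3·0.9466 / (0.3·0.9466 + 0.2·0.0534) ≈ 0.9637
After 'fail': P(defective) = 0.3·0.9637 / (0.3·0.9637 + 0.2·0.0363) ≈ 0.9755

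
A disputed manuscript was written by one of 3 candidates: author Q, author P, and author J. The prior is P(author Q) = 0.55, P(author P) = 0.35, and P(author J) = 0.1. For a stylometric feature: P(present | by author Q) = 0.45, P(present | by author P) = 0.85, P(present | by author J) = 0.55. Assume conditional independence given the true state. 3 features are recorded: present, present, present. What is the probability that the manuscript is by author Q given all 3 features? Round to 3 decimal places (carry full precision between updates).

0.178

Apply Bayes' rule sequentially, carrying P(author Q) forward.
After 'present': normaliser = 0.45·0.5500 + 0.85·0.3500 + 0.55·0.1000; P(author Q) ≈ 0.4125, P(author P) ≈ 0.4958, P(author J) ≈ 0.0917
After 'present': normaliser = 0.45·0.4125 + 0.85·0.4958 + 0.55·0.0917; P(author Q) ≈ 0.2823, P(author P) ≈ 0.6410, P(author J) ≈ 0.0767
After 'present': normaliser = 0.45·0.2823 + 0.85·0.6410 + 0.55·0.0767; P(author Q) ≈ 0.1779, P(author P) ≈ 0.7630, P(author J) ≈ 0.0591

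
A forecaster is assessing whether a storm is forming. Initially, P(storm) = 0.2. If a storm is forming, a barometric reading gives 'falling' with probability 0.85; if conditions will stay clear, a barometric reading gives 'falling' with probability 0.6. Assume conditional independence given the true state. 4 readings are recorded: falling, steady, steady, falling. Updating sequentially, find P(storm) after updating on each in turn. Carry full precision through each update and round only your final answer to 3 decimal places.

0.066

After 'falling': P(storm) = 0.85·0.2000 / (0.85·0.2000 + 0.6·0.8000) ≈ 0.2615
After 'steady': P(storm) = 0.15·0.2615 / (0.15·0.2615 + 0.4·0.7385) ≈ 0.1172
After 'steady': P(storm) = 0.15·0.1172 / (0.15·0.1172 + 0.4·0.8828) ≈ 0.0474
After 'falling': P(storm) = 0.85·0.0474 / (0.85·0.0474 + 0.6·0.9526) ≈ 0.0659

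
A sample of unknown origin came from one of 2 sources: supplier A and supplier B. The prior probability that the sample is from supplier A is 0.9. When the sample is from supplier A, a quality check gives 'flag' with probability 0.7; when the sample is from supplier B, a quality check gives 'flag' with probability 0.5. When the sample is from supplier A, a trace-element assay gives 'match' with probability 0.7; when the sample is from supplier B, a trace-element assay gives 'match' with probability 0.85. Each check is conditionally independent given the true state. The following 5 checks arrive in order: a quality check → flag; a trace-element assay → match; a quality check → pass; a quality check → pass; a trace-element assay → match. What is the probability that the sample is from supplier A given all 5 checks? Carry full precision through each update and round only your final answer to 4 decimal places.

0.7547

Each posterior becomes the prior for the next update.
After a quality check='flag': P(supplier A) = 0.7·0.9000 / (0.7·0.9000 + 0.5·0.1000) ≈ 0.9265
After a trace-element assay='match': P(supplier A) = 0.7·0.9265 / (0.7·0.9265 + 0.85·0.0735) ≈ 0.9121
After a quality check='pass': P(supplier A) = 0.3·0.9121 / (0.3·0.9121 + 0.5·0.0879) ≈ 0.8616
After a quality check='pass': P(supplier A) = 0.3·0.8616 / (0.3·0.8616 + 0.5·0.1384) ≈ 0.7888
After a trace-element assay='match': P(supplier A) = 0.7·0.7888 / (0.7·0.7888 + 0.85·0.2112) ≈ 0.7547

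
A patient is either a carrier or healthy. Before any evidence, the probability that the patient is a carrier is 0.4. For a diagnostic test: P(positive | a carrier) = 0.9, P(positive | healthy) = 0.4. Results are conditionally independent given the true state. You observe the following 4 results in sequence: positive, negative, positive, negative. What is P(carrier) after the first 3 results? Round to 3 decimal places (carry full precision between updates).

0.360

Apply Bayes' rule sequentially, carrying P(carrier) forward.
After 'positive': P(carrier) = 0.9·0.4000 / (0.9·0.4000 + 0.4·0.6000) ≈ 0.6000
After 'negative': P(carrier) = 0.1·0.6000 / (0.1·0.6000 + 0.6·0.4000) ≈ 0.2000
After 'positive': P(carrier) = 0.9·0.2000 / (0.9·0.2000 + 0.4·0.8000) ≈ 0.3600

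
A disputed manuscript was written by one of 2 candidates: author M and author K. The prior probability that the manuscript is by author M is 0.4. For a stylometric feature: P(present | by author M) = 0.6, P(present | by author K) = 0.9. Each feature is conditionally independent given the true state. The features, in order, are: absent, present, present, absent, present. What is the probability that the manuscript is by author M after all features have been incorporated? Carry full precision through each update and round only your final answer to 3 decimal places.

Apply Bayes' rule sequentially, carrying P(author M) forward.
After 'absent': P(author M) = 0.4·0.4000 / (0.4·0.4000 + 0.1·0.6000) ≈ 0.7273
After 'present': P(author M) = 0.6·0.7273 / (0.6·0.7273 + 0.9·0.2727) ≈ 0.6400
After 'present': P(author M) = 0.6·0.6400 / (0.6·0.6400 + 0.9·0.3600) ≈ 0.5424
After 'absent': P(author M) = 0.4·0.5424 / (0.4·0.5424 + 0.1·0.4576) ≈ 0.8258
After 'present': P(author M) = 0.6·0.8258 / (0.6·0.8258 + 0.9·0.1742) ≈ 0.7596

0.760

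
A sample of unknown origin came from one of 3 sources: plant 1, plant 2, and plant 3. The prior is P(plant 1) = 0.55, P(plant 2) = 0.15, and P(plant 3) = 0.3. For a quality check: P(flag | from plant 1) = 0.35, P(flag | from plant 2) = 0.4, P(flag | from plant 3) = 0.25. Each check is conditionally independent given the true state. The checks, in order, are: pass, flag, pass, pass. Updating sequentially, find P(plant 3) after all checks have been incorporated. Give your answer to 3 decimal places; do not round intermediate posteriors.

Each posterior becomes the prior for the next update.
After 'pass': normaliser = 0.65·0.5500 + 0.6·0.1500 + 0.75·0.3000; P(plant 1) ≈ 0.5316, P(plant 2) ≈ 0.1338, P(plant 3) ≈ 0.3346
After 'flag': normaliser = 0.35·0.5316 + 0.4·0.1338 + 0.25·0.3346; P(plant 1) ≈ 0.5756, P(plant 2) ≈ 0.1656, P(plant 3) ≈ 0.2588
After 'pass': normaliser = 0.65·0.5756 + 0.6·0.1656 + 0.75·0.2588; P(plant 1) ≈ 0.5604, P(plant 2) ≈ 0.1488, P(plant 3) ≈ 0.2907
After 'pass': normaliser = 0.65·0.5604 + 0.6·0.1488 + 0.75·0.2907; P(plant 1) ≈ 0.5424, P(plant 2) ≈ 0.1330, P(plant 3) ≈ 0.3246

0.325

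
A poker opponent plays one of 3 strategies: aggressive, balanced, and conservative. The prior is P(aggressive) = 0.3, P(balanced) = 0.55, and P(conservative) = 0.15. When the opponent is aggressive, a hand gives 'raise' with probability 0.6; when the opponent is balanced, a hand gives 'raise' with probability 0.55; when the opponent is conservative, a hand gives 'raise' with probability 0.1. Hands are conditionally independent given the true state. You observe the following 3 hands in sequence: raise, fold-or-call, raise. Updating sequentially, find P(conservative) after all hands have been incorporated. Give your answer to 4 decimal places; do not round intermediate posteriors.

0.0113

After 'raise': normaliser = 0.6·0.3000 + 0.55·0.5500 + 0.1·0.1500; P(aggressive) ≈ 0.3618, P(balanced) ≈ 0.6080, P(conservative) ≈ 0.0302
After 'fold-or-call': normaliser = 0.4·0.3618 + 0.45·0.6080 + 0.9·0.0302; P(aggressive) ≈ 0.3249, P(balanced) ≈ 0.6142, P(conservative) ≈ 0.0609
After 'raise': normaliser = 0.6·0.3249 + 0.55·0.6142 + 0.1·0.0609; P(aggressive) ≈ 0.3618, P(balanced) ≈ 0.6269, P(conservative) ≈ 0.0113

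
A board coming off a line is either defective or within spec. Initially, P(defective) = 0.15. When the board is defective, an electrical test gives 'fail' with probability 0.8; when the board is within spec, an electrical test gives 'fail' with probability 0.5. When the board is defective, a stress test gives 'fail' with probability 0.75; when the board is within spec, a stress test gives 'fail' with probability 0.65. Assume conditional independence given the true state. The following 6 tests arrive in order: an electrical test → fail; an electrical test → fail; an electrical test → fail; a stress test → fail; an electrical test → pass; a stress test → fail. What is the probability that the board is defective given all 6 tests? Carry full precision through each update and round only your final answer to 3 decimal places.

Apply Bayes' rule sequentially, carrying P(defective) forward.
After an electrical test='fail': P(defective) = 0.8·0.1500 / (0.8·0.1500 + 0.5·0.8500) ≈ 0.2202
After an electrical test='fail': P(defective) = 0.8·0.2202 / (0.8·0.2202 + 0.5·0.7798) ≈ 0.3112
After an electrical test='fail': P(defective) = 0.8·0.3112 / (0.8·0.3112 + 0.5·0.6888) ≈ 0.4196
After a stress test='fail': P(defective) = 0.75·0.4196 / (0.75·0.4196 + 0.65·0.5804) ≈ 0.4548
After an electrical test='pass': P(defective) = 0.2·0.4548 / (0.2·0.4548 + 0.5·0.5452) ≈ 0.2502
After a stress test='fail': P(defective) = 0.75·0.2502 / (0.75·0.2502 + 0.65·0.7498) ≈ 0.2779

0.278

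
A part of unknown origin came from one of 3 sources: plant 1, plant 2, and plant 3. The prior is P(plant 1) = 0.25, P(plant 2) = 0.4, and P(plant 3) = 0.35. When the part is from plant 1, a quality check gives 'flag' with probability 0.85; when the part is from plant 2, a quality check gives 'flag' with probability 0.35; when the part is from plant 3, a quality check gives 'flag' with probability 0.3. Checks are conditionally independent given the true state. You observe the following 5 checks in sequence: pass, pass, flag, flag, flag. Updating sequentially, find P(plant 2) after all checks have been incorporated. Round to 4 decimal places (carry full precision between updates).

Each posterior becomes the prior for the next update.
After 'pass': normaliser = 0.15·0.2500 + 0.65·0.4000 + 0.7·0.3500; P(plant 1) ≈ 0.0691, P(plant 2) ≈ 0.4793, P(plant 3) ≈ 0.4516
After 'pass': normaliser = 0.15·0.0691 + 0.65·0.4793 + 0.7·0.4516; P(plant 1) ≈ 0.0163, P(plant 2) ≈ 0.4883, P(plant 3) ≈ 0.4955
After 'flag': normaliser = 0.85·0.0163 + 0.35·0.4883 + 0.3·0.4955; P(plant 1) ≈ 0.0414, P(plant 2) ≈ 0.5126, P(plant 3) ≈ 0.4459
After 'flag': normaliser = 0.85·0.0414 + 0.35·0.5126 + 0.3·0.4459; P(plant 1) ≈ 0.1011, P(plant 2) ≈ 0.5150, P(plant 3) ≈ 0.3839
After 'flag': normaliser = 0.85·0.1011 + 0.35·0.5150 + 0.3·0.3839; P(plant 1) ≈ 0.2253, P(plant 2) ≈ 0.4726, P(plant 3) ≈ 0.3020

0.4726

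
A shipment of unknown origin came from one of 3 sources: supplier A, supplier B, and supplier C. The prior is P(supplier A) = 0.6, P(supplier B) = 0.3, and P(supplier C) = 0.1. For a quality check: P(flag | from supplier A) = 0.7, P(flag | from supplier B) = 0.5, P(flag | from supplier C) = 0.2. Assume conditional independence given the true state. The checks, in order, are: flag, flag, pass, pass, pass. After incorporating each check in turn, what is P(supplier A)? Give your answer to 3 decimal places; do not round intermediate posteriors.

0.410

After 'flag': normaliser = 0.7·0.6000 + 0.5·0.3000 + 0.2·0.1000; P(supplier A) ≈ 0.7119, P(supplier B) ≈ 0.2542, P(supplier C) ≈ 0.0339
After 'flag': normaliser = 0.7·0.7119 + 0.5·0.2542 + 0.2·0.0339; P(supplier A) ≈ 0.7882, P(supplier B) ≈ 0.2011, P(supplier C) ≈ 0.0107
After 'pass': normaliser = 0.3·0.7882 + 0.5·0.2011 + 0.8·0.0107; P(supplier A) ≈ 0.6843, P(supplier B) ≈ 0.2909, P(supplier C) ≈ 0.0248
After 'pass': normaliser = 0.3·0.6843 + 0.5·0.2909 + 0.8·0.0248; P(supplier A) ≈ 0.5539, P(supplier B) ≈ 0.3925, P(supplier C) ≈ 0.0536
After 'pass': normaliser = 0.3·0.5539 + 0.5·0.3925 + 0.8·0.0536; P(supplier A) ≈ 0.4100, P(supplier B) ≈ 0.4842, P(supplier C) ≈ 0.1058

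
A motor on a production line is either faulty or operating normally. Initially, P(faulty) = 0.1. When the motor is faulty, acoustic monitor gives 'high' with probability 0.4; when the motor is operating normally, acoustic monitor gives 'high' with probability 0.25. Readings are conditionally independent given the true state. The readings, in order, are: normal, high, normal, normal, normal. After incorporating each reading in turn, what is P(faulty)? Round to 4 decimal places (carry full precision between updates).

After 'normal': P(faulty) = 0.6·0.1000 / (0.6·0.1000 + 0.75·0.9000) ≈ 0.0816
After 'high': P(faulty) = 0.4·0.0816 / (0.4·0.0816 + 0.25·0.9184) ≈ 0.1245
After 'normal': P(faulty) = 0.6·0.1245 / (0.6·0.1245 + 0.75·0.8755) ≈ 0.1022
After 'normal': P(faulty) = 0.6·0.1022 / (0.6·0.1022 + 0.75·0.8978) ≈ 0.0834
After 'normal': P(faulty) = 0.6·0.0834 / (0.6·0.0834 + 0.75·0.9166) ≈ 0.0679

0.0679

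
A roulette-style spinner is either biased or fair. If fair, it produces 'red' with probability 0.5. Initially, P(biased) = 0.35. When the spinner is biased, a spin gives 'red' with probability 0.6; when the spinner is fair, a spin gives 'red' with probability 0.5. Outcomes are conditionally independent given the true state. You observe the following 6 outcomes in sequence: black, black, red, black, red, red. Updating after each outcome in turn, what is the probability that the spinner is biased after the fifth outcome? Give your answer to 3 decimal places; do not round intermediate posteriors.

Apply Bayes' rule sequentially, carrying P(biased) forward.
After 'black': P(biased) = 0.4·0.3500 / (0.4·0.3500 + 0.5·0.6500) ≈ 0.3011
After 'black': P(biased) = 0.4·0.3011 / (0.4·0.3011 + 0.5·0.6989) ≈ 0.2563
After 'red': P(biased) = 0.6·0.2563 / (0.6·0.2563 + 0.5·0.7437) ≈ 0.2926
After 'black': P(biased) = 0.4·0.2926 / (0.4·0.2926 + 0.5·0.7074) ≈ 0.2486
After 'red': P(biased) = 0.6·0.2486 / (0.6·0.2486 + 0.5·0.7514) ≈ 0.2842

0.284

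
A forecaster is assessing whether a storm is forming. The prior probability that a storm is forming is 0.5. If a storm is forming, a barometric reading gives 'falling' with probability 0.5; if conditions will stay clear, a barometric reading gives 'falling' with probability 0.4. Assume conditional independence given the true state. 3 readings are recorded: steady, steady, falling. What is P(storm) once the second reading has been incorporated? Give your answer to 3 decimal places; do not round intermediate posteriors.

0.410

After 'steady': P(storm) = 0.5·0.5000 / (0.5·0.5000 + 0.6·0.5000) ≈ 0.4545
After 'steady': P(storm) = 0.5·0.4545 / (0.5·0.4545 + 0.6·0.5455) ≈ 0.4098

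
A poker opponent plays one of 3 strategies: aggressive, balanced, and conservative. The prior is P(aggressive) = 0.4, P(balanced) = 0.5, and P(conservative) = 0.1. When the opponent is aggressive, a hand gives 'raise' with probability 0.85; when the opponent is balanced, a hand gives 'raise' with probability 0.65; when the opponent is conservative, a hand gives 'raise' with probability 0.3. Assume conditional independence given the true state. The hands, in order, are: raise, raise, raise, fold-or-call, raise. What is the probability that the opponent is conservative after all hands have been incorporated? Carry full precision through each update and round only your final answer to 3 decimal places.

0.009

After 'raise': normaliser = 0.85·0.4000 + 0.65·0.5000 + 0.3·0.1000; P(aggressive) ≈ 0.4892, P(balanced) ≈ 0.4676, P(conservative) ≈ 0.0432
After 'raise': normaliser = 0.85·0.4892 + 0.65·0.4676 + 0.3·0.0432; P(aggressive) ≈ 0.5675, P(balanced) ≈ 0.4148, P(conservative) ≈ 0.0177
After 'raise': normaliser = 0.85·0.5675 + 0.65·0.4148 + 0.3·0.0177; P(aggressive) ≈ 0.6370, P(balanced) ≈ 0.3560, P(conservative) ≈ 0.0070
After 'fold-or-call': normaliser = 0.15·0.6370 + 0.35·0.3560 + 0.7·0.0070; P(aggressive) ≈ 0.4245, P(balanced) ≈ 0.5537, P(conservative) ≈ 0.0218
After 'raise': normaliser = 0.85·0.4245 + 0.65·0.5537 + 0.3·0.0218; P(aggressive) ≈ 0.4962, P(balanced) ≈ 0.4949, P(conservative) ≈ 0.0090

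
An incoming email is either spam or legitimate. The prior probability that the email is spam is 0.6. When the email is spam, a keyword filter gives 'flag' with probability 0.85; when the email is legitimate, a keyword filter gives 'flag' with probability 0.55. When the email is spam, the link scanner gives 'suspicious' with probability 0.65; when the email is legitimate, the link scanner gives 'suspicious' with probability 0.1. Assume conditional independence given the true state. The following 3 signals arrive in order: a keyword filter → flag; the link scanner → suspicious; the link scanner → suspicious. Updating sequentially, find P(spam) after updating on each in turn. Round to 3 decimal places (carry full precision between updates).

0.990

After a keyword filter='flag': P(spam) = 0.85·0.6000 / (0.85·0.6000 + 0.55·0.4000) ≈ 0.6986
After the link scanner='suspicious': P(spam) = 0.65·0.6986 / (0.65·0.6986 + 0.1·0.3014) ≈ 0.9378
After the link scanner='suspicious': P(spam) = 0.65·0.9378 / (0.65·0.9378 + 0.1·0.0622) ≈ 0.9899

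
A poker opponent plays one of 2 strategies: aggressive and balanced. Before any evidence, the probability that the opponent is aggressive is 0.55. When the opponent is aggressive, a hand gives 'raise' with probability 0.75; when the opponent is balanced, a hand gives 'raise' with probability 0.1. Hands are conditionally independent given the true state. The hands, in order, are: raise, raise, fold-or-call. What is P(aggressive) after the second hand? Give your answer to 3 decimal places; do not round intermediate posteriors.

0.986

Each posterior becomes the prior for the next update.
After 'raise': P(aggressive) = 0.75·0.5500 / (0.75·0.5500 + 0.1·0.4500) ≈ 0.9016
After 'raise': P(aggressive) = 0.75·0.9016 / (0.75·0.9016 + 0.1·0.0984) ≈ 0.9857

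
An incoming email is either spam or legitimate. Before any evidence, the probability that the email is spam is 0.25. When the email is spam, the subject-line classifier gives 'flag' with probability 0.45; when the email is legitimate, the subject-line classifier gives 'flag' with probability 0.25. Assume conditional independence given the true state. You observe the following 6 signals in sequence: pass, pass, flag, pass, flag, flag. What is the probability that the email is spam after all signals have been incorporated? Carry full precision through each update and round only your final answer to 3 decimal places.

0.434

After 'pass': P(spam) = 0.55·0.2500 / (0.55·0.2500 + 0.75·0.7500) ≈ 0.1964
After 'pass': P(spam) = 0.55·0.1964 / (0.55·0.1964 + 0.75·0.8036) ≈ 0.1520
After 'flag': P(spam) = 0.45·0.1520 / (0.45·0.1520 + 0.25·0.8480) ≈ 0.2440
After 'pass': P(spam) = 0.55·0.2440 / (0.55·0.2440 + 0.75·0.7560) ≈ 0.1913
After 'flag': P(spam) = 0.45·0.1913 / (0.45·0.1913 + 0.25·0.8087) ≈ 0.2987
After 'flag': P(spam) = 0.45·0.2987 / (0.45·0.2987 + 0.25·0.7013) ≈ 0.4340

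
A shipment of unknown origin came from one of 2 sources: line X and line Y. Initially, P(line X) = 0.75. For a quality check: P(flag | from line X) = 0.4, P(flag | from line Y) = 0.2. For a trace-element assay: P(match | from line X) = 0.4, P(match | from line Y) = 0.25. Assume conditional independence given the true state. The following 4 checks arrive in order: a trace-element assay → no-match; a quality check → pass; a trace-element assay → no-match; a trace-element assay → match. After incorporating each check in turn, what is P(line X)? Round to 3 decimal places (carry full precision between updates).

Each posterior becomes the prior for the next update.
After a trace-element assay='no-match': P(line X) = 0.6·0.7500 / (0.6·0.7500 + 0.75·0.2500) ≈ 0.7059
After a quality check='pass': P(line X) = 0.6·0.7059 / (0.6·0.7059 + 0.8·0.2941) ≈ 0.6429
After a trace-element assay='no-match': P(line X) = 0.6·0.6429 / (0.6·0.6429 + 0.75·0.3571) ≈ 0.5902
After a trace-element assay='match': P(line X) = 0.4·0.5902 / (0.4·0.5902 + 0.25·0.4098) ≈ 0.6973

0.697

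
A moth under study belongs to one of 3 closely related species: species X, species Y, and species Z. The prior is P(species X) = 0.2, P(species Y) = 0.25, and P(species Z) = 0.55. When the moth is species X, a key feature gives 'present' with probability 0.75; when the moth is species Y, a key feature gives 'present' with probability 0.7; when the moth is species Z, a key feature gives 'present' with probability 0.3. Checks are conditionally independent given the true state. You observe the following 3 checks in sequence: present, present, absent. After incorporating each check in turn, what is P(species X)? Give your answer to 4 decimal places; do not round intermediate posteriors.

After 'present': normaliser = 0.75·0.2000 + 0.7·0.2500 + 0.3·0.5500; P(species X) ≈ 0.3061, P(species Y) ≈ 0.3571, P(species Z) ≈ 0.3367
After 'present': normaliser = 0.75·0.3061 + 0.7·0.3571 + 0.3·0.3367; P(species X) ≈ 0.3954, P(species Y) ≈ 0.4306, P(species Z) ≈ 0.1740
After 'absent': normaliser = 0.25·0.3954 + 0.3·0.4306 + 0.7·0.1740; P(species X) ≈ 0.2826, P(species Y) ≈ 0.3693, P(species Z) ≈ 0.3482

0.2826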